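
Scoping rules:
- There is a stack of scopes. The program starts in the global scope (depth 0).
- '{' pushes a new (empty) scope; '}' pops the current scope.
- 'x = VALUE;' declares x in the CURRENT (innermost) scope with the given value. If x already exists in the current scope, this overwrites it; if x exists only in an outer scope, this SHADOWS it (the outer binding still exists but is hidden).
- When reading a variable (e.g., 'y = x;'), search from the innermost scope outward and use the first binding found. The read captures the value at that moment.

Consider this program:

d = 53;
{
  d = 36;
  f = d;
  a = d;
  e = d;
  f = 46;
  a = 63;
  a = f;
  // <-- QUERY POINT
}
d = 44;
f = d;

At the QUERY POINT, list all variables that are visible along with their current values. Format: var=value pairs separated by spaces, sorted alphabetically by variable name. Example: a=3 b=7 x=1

Answer: a=46 d=36 e=36 f=46

Derivation:
Step 1: declare d=53 at depth 0
Step 2: enter scope (depth=1)
Step 3: declare d=36 at depth 1
Step 4: declare f=(read d)=36 at depth 1
Step 5: declare a=(read d)=36 at depth 1
Step 6: declare e=(read d)=36 at depth 1
Step 7: declare f=46 at depth 1
Step 8: declare a=63 at depth 1
Step 9: declare a=(read f)=46 at depth 1
Visible at query point: a=46 d=36 e=36 f=46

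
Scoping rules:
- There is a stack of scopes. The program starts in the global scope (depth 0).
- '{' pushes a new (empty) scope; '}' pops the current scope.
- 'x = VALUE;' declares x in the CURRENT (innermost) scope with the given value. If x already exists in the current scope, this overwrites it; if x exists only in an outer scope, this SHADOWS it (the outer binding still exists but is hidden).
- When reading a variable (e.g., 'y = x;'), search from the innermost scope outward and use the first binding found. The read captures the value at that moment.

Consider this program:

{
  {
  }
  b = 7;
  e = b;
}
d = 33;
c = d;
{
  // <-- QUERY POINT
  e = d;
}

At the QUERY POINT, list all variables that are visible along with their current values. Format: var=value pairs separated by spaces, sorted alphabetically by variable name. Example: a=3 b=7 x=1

Answer: c=33 d=33

Derivation:
Step 1: enter scope (depth=1)
Step 2: enter scope (depth=2)
Step 3: exit scope (depth=1)
Step 4: declare b=7 at depth 1
Step 5: declare e=(read b)=7 at depth 1
Step 6: exit scope (depth=0)
Step 7: declare d=33 at depth 0
Step 8: declare c=(read d)=33 at depth 0
Step 9: enter scope (depth=1)
Visible at query point: c=33 d=33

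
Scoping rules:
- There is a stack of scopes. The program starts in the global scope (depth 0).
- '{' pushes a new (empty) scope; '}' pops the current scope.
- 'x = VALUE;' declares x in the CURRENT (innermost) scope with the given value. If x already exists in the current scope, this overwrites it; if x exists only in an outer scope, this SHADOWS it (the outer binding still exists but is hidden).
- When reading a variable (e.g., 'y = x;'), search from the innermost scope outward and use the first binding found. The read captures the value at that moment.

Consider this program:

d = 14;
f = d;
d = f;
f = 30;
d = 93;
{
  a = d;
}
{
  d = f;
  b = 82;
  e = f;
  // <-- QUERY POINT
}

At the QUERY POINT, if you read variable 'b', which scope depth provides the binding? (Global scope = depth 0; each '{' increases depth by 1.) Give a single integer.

Step 1: declare d=14 at depth 0
Step 2: declare f=(read d)=14 at depth 0
Step 3: declare d=(read f)=14 at depth 0
Step 4: declare f=30 at depth 0
Step 5: declare d=93 at depth 0
Step 6: enter scope (depth=1)
Step 7: declare a=(read d)=93 at depth 1
Step 8: exit scope (depth=0)
Step 9: enter scope (depth=1)
Step 10: declare d=(read f)=30 at depth 1
Step 11: declare b=82 at depth 1
Step 12: declare e=(read f)=30 at depth 1
Visible at query point: b=82 d=30 e=30 f=30

Answer: 1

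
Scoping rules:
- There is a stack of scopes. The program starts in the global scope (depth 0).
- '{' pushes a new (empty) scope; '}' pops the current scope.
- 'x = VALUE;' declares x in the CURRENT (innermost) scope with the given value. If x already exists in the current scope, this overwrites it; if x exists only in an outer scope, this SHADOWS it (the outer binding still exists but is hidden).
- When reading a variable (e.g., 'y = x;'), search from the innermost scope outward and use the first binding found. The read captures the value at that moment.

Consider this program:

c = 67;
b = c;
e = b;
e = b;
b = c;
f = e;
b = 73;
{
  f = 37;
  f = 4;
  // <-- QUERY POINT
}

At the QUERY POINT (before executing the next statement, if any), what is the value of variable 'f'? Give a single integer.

Step 1: declare c=67 at depth 0
Step 2: declare b=(read c)=67 at depth 0
Step 3: declare e=(read b)=67 at depth 0
Step 4: declare e=(read b)=67 at depth 0
Step 5: declare b=(read c)=67 at depth 0
Step 6: declare f=(read e)=67 at depth 0
Step 7: declare b=73 at depth 0
Step 8: enter scope (depth=1)
Step 9: declare f=37 at depth 1
Step 10: declare f=4 at depth 1
Visible at query point: b=73 c=67 e=67 f=4

Answer: 4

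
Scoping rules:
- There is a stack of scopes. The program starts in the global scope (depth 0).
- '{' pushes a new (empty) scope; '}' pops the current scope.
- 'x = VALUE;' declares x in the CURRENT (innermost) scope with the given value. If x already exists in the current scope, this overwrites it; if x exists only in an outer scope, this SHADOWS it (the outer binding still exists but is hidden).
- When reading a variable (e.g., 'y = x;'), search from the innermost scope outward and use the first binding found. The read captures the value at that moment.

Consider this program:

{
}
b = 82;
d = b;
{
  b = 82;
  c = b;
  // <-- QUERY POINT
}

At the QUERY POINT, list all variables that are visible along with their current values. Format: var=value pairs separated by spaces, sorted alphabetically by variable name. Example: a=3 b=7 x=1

Step 1: enter scope (depth=1)
Step 2: exit scope (depth=0)
Step 3: declare b=82 at depth 0
Step 4: declare d=(read b)=82 at depth 0
Step 5: enter scope (depth=1)
Step 6: declare b=82 at depth 1
Step 7: declare c=(read b)=82 at depth 1
Visible at query point: b=82 c=82 d=82

Answer: b=82 c=82 d=82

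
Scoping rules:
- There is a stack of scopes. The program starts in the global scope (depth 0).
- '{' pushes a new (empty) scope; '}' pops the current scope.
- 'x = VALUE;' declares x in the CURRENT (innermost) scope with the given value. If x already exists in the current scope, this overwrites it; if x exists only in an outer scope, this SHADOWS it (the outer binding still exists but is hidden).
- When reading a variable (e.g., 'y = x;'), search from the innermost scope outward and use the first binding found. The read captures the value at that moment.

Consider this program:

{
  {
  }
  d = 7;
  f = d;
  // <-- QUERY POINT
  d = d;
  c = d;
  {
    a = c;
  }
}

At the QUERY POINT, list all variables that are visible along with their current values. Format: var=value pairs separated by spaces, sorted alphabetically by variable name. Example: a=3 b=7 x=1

Answer: d=7 f=7

Derivation:
Step 1: enter scope (depth=1)
Step 2: enter scope (depth=2)
Step 3: exit scope (depth=1)
Step 4: declare d=7 at depth 1
Step 5: declare f=(read d)=7 at depth 1
Visible at query point: d=7 f=7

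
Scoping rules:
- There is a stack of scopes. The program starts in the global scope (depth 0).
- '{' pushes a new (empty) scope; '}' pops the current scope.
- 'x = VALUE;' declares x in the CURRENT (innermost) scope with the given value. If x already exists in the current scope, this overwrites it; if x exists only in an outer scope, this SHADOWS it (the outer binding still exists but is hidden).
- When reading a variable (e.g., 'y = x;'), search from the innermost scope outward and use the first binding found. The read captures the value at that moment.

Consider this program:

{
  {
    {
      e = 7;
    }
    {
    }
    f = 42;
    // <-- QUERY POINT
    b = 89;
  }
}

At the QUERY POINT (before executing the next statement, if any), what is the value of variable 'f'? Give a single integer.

Answer: 42

Derivation:
Step 1: enter scope (depth=1)
Step 2: enter scope (depth=2)
Step 3: enter scope (depth=3)
Step 4: declare e=7 at depth 3
Step 5: exit scope (depth=2)
Step 6: enter scope (depth=3)
Step 7: exit scope (depth=2)
Step 8: declare f=42 at depth 2
Visible at query point: f=42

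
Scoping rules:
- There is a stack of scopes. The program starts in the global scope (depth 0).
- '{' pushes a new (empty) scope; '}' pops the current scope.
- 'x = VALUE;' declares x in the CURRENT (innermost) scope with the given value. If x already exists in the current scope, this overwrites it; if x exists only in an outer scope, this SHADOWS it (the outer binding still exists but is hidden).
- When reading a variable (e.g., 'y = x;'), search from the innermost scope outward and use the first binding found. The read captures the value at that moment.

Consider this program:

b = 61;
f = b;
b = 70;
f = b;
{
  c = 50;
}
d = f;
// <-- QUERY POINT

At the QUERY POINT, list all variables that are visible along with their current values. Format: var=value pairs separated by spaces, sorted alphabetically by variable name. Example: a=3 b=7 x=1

Answer: b=70 d=70 f=70

Derivation:
Step 1: declare b=61 at depth 0
Step 2: declare f=(read b)=61 at depth 0
Step 3: declare b=70 at depth 0
Step 4: declare f=(read b)=70 at depth 0
Step 5: enter scope (depth=1)
Step 6: declare c=50 at depth 1
Step 7: exit scope (depth=0)
Step 8: declare d=(read f)=70 at depth 0
Visible at query point: b=70 d=70 f=70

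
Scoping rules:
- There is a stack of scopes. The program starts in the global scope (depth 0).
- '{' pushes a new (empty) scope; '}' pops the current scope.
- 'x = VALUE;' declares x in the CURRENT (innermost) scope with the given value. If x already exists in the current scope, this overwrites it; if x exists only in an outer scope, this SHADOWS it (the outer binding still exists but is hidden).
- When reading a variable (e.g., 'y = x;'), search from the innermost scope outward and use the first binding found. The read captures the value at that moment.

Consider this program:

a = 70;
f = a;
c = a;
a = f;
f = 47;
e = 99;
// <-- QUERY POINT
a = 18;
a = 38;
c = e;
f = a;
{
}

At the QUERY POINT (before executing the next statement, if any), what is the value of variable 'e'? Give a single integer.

Step 1: declare a=70 at depth 0
Step 2: declare f=(read a)=70 at depth 0
Step 3: declare c=(read a)=70 at depth 0
Step 4: declare a=(read f)=70 at depth 0
Step 5: declare f=47 at depth 0
Step 6: declare e=99 at depth 0
Visible at query point: a=70 c=70 e=99 f=47

Answer: 99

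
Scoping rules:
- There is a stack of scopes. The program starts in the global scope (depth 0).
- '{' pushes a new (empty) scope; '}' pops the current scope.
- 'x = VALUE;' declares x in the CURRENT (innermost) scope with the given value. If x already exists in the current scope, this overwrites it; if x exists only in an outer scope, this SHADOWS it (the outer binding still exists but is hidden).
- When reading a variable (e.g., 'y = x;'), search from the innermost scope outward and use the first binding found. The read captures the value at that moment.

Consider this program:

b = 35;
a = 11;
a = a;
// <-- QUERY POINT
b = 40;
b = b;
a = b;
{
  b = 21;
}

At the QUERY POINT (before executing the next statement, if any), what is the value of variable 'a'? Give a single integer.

Step 1: declare b=35 at depth 0
Step 2: declare a=11 at depth 0
Step 3: declare a=(read a)=11 at depth 0
Visible at query point: a=11 b=35

Answer: 11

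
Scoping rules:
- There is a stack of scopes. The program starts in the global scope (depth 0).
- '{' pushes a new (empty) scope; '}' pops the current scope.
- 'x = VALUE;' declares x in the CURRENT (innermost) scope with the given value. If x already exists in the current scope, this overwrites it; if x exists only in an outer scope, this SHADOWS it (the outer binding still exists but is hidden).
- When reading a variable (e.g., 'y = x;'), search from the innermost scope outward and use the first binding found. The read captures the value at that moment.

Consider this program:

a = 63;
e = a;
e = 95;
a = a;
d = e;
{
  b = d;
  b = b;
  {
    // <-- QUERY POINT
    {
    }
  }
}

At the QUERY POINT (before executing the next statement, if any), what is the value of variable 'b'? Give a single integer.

Step 1: declare a=63 at depth 0
Step 2: declare e=(read a)=63 at depth 0
Step 3: declare e=95 at depth 0
Step 4: declare a=(read a)=63 at depth 0
Step 5: declare d=(read e)=95 at depth 0
Step 6: enter scope (depth=1)
Step 7: declare b=(read d)=95 at depth 1
Step 8: declare b=(read b)=95 at depth 1
Step 9: enter scope (depth=2)
Visible at query point: a=63 b=95 d=95 e=95

Answer: 95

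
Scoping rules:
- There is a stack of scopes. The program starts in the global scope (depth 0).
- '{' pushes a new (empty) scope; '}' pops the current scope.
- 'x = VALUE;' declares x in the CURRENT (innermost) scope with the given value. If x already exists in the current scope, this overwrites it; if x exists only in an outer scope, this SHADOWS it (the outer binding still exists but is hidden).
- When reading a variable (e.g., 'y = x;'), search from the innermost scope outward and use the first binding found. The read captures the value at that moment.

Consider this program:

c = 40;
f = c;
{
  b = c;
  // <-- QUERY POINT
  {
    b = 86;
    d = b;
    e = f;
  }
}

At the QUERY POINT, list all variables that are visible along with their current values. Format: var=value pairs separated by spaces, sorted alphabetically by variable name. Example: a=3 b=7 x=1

Step 1: declare c=40 at depth 0
Step 2: declare f=(read c)=40 at depth 0
Step 3: enter scope (depth=1)
Step 4: declare b=(read c)=40 at depth 1
Visible at query point: b=40 c=40 f=40

Answer: b=40 c=40 f=40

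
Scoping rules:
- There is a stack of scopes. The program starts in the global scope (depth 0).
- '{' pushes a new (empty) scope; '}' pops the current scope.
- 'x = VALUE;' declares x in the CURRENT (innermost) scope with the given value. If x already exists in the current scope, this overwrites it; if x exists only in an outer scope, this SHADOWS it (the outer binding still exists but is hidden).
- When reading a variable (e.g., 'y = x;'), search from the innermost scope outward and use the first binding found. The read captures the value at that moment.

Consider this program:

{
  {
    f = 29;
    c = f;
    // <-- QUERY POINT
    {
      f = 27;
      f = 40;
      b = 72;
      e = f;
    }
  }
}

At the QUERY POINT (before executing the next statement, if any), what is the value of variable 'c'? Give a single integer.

Step 1: enter scope (depth=1)
Step 2: enter scope (depth=2)
Step 3: declare f=29 at depth 2
Step 4: declare c=(read f)=29 at depth 2
Visible at query point: c=29 f=29

Answer: 29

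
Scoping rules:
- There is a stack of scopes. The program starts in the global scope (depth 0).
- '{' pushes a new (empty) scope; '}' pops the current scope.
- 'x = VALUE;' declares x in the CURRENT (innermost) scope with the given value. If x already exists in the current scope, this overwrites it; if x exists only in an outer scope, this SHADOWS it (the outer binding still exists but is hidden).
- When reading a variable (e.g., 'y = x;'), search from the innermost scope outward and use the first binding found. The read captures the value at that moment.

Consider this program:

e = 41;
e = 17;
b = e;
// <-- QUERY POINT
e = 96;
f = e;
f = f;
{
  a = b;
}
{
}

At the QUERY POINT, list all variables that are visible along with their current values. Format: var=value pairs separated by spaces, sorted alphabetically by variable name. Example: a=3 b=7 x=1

Step 1: declare e=41 at depth 0
Step 2: declare e=17 at depth 0
Step 3: declare b=(read e)=17 at depth 0
Visible at query point: b=17 e=17

Answer: b=17 e=17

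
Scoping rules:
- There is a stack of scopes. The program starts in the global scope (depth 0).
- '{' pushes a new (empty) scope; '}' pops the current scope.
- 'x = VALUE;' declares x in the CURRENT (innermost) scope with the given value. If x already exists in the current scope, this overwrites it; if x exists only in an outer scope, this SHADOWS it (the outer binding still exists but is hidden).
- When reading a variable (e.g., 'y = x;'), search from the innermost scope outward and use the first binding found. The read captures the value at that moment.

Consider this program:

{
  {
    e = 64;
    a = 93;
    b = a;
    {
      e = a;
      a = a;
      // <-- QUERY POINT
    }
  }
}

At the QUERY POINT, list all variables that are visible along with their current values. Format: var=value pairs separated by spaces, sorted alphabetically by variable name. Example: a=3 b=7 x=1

Answer: a=93 b=93 e=93

Derivation:
Step 1: enter scope (depth=1)
Step 2: enter scope (depth=2)
Step 3: declare e=64 at depth 2
Step 4: declare a=93 at depth 2
Step 5: declare b=(read a)=93 at depth 2
Step 6: enter scope (depth=3)
Step 7: declare e=(read a)=93 at depth 3
Step 8: declare a=(read a)=93 at depth 3
Visible at query point: a=93 b=93 e=93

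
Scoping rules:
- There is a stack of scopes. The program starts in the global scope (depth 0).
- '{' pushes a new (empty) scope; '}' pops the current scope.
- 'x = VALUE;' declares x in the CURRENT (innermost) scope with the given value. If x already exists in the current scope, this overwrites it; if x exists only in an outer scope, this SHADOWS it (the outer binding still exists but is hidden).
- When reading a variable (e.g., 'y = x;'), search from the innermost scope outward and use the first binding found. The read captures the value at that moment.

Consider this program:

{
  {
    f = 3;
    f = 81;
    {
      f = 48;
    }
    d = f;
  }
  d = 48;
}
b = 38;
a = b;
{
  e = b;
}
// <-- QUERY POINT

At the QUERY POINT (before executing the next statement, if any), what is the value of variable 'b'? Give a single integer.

Step 1: enter scope (depth=1)
Step 2: enter scope (depth=2)
Step 3: declare f=3 at depth 2
Step 4: declare f=81 at depth 2
Step 5: enter scope (depth=3)
Step 6: declare f=48 at depth 3
Step 7: exit scope (depth=2)
Step 8: declare d=(read f)=81 at depth 2
Step 9: exit scope (depth=1)
Step 10: declare d=48 at depth 1
Step 11: exit scope (depth=0)
Step 12: declare b=38 at depth 0
Step 13: declare a=(read b)=38 at depth 0
Step 14: enter scope (depth=1)
Step 15: declare e=(read b)=38 at depth 1
Step 16: exit scope (depth=0)
Visible at query point: a=38 b=38

Answer: 38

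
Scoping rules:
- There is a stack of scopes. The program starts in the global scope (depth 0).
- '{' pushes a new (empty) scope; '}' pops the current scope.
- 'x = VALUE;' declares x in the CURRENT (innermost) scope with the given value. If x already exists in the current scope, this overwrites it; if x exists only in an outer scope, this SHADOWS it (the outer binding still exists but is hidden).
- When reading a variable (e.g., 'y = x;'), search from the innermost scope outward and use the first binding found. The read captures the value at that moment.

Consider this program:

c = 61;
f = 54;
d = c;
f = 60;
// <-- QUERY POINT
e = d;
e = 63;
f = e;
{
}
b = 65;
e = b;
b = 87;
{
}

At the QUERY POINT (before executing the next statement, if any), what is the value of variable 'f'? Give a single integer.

Step 1: declare c=61 at depth 0
Step 2: declare f=54 at depth 0
Step 3: declare d=(read c)=61 at depth 0
Step 4: declare f=60 at depth 0
Visible at query point: c=61 d=61 f=60

Answer: 60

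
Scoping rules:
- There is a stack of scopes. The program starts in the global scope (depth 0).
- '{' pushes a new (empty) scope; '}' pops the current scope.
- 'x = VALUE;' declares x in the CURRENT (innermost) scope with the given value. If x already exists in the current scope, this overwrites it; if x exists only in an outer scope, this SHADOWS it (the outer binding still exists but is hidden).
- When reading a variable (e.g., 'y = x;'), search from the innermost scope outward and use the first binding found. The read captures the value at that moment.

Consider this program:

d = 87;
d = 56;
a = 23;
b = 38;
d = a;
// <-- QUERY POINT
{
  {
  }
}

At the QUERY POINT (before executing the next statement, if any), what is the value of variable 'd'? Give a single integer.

Step 1: declare d=87 at depth 0
Step 2: declare d=56 at depth 0
Step 3: declare a=23 at depth 0
Step 4: declare b=38 at depth 0
Step 5: declare d=(read a)=23 at depth 0
Visible at query point: a=23 b=38 d=23

Answer: 23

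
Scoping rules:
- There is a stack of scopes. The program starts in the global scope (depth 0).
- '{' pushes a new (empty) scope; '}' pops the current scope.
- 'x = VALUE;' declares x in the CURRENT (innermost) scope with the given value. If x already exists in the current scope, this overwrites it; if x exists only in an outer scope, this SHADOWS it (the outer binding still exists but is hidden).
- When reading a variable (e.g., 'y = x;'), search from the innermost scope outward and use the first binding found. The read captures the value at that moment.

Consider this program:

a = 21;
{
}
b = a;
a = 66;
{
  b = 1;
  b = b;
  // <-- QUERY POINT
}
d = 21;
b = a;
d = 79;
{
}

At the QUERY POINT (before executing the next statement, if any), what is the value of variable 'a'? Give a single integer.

Answer: 66

Derivation:
Step 1: declare a=21 at depth 0
Step 2: enter scope (depth=1)
Step 3: exit scope (depth=0)
Step 4: declare b=(read a)=21 at depth 0
Step 5: declare a=66 at depth 0
Step 6: enter scope (depth=1)
Step 7: declare b=1 at depth 1
Step 8: declare b=(read b)=1 at depth 1
Visible at query point: a=66 b=1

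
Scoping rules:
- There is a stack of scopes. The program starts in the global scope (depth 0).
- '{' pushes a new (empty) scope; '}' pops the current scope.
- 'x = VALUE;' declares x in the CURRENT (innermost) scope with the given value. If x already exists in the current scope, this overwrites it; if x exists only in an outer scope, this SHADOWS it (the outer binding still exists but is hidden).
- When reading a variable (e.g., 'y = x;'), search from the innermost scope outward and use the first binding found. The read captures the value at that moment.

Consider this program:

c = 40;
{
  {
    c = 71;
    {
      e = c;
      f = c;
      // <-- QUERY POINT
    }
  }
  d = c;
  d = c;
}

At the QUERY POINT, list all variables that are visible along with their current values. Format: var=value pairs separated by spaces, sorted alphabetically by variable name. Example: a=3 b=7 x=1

Answer: c=71 e=71 f=71

Derivation:
Step 1: declare c=40 at depth 0
Step 2: enter scope (depth=1)
Step 3: enter scope (depth=2)
Step 4: declare c=71 at depth 2
Step 5: enter scope (depth=3)
Step 6: declare e=(read c)=71 at depth 3
Step 7: declare f=(read c)=71 at depth 3
Visible at query point: c=71 e=71 f=71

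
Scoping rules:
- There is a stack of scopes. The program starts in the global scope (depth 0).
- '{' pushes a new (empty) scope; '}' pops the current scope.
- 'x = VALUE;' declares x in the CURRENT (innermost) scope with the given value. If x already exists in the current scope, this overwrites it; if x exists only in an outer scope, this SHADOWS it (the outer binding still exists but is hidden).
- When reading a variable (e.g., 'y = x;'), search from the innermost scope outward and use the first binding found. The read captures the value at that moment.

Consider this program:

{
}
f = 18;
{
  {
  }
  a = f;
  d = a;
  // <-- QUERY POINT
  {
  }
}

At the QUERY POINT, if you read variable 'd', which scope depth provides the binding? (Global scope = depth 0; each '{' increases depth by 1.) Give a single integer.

Answer: 1

Derivation:
Step 1: enter scope (depth=1)
Step 2: exit scope (depth=0)
Step 3: declare f=18 at depth 0
Step 4: enter scope (depth=1)
Step 5: enter scope (depth=2)
Step 6: exit scope (depth=1)
Step 7: declare a=(read f)=18 at depth 1
Step 8: declare d=(read a)=18 at depth 1
Visible at query point: a=18 d=18 f=18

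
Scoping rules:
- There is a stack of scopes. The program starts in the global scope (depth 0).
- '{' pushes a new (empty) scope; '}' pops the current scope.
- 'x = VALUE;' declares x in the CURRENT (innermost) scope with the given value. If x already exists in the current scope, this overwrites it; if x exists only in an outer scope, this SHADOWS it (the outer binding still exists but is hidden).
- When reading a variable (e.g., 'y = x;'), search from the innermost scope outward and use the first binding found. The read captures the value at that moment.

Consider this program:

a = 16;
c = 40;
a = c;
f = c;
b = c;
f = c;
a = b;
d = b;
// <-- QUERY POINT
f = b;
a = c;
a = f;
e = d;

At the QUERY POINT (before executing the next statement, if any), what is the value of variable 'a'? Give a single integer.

Answer: 40

Derivation:
Step 1: declare a=16 at depth 0
Step 2: declare c=40 at depth 0
Step 3: declare a=(read c)=40 at depth 0
Step 4: declare f=(read c)=40 at depth 0
Step 5: declare b=(read c)=40 at depth 0
Step 6: declare f=(read c)=40 at depth 0
Step 7: declare a=(read b)=40 at depth 0
Step 8: declare d=(read b)=40 at depth 0
Visible at query point: a=40 b=40 c=40 d=40 f=40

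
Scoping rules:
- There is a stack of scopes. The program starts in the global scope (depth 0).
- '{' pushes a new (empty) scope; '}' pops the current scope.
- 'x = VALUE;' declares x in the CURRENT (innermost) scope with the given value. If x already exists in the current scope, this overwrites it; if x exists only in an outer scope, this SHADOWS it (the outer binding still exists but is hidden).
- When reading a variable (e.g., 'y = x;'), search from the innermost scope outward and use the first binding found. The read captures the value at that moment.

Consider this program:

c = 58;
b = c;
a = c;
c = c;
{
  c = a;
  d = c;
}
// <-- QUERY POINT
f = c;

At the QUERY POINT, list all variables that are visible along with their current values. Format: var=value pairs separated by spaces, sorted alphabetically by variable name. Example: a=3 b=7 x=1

Answer: a=58 b=58 c=58

Derivation:
Step 1: declare c=58 at depth 0
Step 2: declare b=(read c)=58 at depth 0
Step 3: declare a=(read c)=58 at depth 0
Step 4: declare c=(read c)=58 at depth 0
Step 5: enter scope (depth=1)
Step 6: declare c=(read a)=58 at depth 1
Step 7: declare d=(read c)=58 at depth 1
Step 8: exit scope (depth=0)
Visible at query point: a=58 b=58 c=58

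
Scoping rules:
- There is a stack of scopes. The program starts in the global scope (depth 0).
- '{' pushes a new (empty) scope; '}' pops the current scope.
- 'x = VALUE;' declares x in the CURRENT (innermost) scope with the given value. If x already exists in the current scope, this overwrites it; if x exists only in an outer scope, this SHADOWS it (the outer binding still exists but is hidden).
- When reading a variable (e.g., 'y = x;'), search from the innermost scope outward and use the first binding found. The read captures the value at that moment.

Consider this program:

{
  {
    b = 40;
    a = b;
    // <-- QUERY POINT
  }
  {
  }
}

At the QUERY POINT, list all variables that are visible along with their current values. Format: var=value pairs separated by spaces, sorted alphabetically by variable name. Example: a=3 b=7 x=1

Answer: a=40 b=40

Derivation:
Step 1: enter scope (depth=1)
Step 2: enter scope (depth=2)
Step 3: declare b=40 at depth 2
Step 4: declare a=(read b)=40 at depth 2
Visible at query point: a=40 b=40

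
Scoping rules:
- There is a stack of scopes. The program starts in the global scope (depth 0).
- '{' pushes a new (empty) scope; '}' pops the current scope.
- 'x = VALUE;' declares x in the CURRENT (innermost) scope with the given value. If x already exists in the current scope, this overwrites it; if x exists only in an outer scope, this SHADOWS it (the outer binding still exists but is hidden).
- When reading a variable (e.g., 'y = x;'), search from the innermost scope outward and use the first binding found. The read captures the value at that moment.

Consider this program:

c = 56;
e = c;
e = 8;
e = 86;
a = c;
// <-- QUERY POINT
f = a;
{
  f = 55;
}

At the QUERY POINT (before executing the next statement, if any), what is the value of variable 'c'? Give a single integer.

Answer: 56

Derivation:
Step 1: declare c=56 at depth 0
Step 2: declare e=(read c)=56 at depth 0
Step 3: declare e=8 at depth 0
Step 4: declare e=86 at depth 0
Step 5: declare a=(read c)=56 at depth 0
Visible at query point: a=56 c=56 e=86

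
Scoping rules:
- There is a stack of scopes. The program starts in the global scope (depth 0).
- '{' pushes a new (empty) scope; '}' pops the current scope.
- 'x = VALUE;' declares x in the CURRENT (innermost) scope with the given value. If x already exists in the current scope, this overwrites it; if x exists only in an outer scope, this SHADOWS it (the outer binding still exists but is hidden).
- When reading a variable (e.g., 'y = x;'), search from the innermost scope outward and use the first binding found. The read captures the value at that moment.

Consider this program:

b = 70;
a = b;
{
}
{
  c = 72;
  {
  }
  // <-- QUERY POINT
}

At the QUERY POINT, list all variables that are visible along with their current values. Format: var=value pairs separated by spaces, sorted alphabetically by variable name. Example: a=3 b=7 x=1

Step 1: declare b=70 at depth 0
Step 2: declare a=(read b)=70 at depth 0
Step 3: enter scope (depth=1)
Step 4: exit scope (depth=0)
Step 5: enter scope (depth=1)
Step 6: declare c=72 at depth 1
Step 7: enter scope (depth=2)
Step 8: exit scope (depth=1)
Visible at query point: a=70 b=70 c=72

Answer: a=70 b=70 c=72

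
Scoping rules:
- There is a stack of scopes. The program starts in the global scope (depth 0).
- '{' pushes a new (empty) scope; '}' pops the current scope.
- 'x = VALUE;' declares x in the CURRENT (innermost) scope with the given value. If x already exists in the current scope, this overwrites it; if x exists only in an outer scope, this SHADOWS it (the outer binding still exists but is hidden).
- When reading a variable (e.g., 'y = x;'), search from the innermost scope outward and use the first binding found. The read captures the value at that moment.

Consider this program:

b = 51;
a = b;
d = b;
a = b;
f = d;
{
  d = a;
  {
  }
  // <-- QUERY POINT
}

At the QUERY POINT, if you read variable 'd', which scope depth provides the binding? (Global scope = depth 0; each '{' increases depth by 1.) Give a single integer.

Answer: 1

Derivation:
Step 1: declare b=51 at depth 0
Step 2: declare a=(read b)=51 at depth 0
Step 3: declare d=(read b)=51 at depth 0
Step 4: declare a=(read b)=51 at depth 0
Step 5: declare f=(read d)=51 at depth 0
Step 6: enter scope (depth=1)
Step 7: declare d=(read a)=51 at depth 1
Step 8: enter scope (depth=2)
Step 9: exit scope (depth=1)
Visible at query point: a=51 b=51 d=51 f=51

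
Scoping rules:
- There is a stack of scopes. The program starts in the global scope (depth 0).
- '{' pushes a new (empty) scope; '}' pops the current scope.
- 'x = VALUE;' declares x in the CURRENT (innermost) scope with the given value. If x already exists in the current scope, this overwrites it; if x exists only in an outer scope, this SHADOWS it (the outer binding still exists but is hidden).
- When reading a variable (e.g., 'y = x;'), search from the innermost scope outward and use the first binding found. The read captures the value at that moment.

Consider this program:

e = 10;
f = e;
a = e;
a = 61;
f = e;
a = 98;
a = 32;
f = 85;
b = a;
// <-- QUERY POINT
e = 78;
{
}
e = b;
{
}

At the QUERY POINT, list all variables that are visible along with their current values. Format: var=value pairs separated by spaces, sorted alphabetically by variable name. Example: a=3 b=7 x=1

Answer: a=32 b=32 e=10 f=85

Derivation:
Step 1: declare e=10 at depth 0
Step 2: declare f=(read e)=10 at depth 0
Step 3: declare a=(read e)=10 at depth 0
Step 4: declare a=61 at depth 0
Step 5: declare f=(read e)=10 at depth 0
Step 6: declare a=98 at depth 0
Step 7: declare a=32 at depth 0
Step 8: declare f=85 at depth 0
Step 9: declare b=(read a)=32 at depth 0
Visible at query point: a=32 b=32 e=10 f=85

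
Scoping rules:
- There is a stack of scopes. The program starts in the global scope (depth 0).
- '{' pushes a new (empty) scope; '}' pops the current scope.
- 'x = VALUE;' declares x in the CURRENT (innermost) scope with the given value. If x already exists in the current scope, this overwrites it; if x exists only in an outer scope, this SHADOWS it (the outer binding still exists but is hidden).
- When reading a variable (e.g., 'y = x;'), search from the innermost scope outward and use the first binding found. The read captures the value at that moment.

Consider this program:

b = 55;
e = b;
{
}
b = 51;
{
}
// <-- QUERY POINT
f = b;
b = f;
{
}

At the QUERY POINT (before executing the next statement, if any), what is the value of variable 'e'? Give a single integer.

Step 1: declare b=55 at depth 0
Step 2: declare e=(read b)=55 at depth 0
Step 3: enter scope (depth=1)
Step 4: exit scope (depth=0)
Step 5: declare b=51 at depth 0
Step 6: enter scope (depth=1)
Step 7: exit scope (depth=0)
Visible at query point: b=51 e=55

Answer: 55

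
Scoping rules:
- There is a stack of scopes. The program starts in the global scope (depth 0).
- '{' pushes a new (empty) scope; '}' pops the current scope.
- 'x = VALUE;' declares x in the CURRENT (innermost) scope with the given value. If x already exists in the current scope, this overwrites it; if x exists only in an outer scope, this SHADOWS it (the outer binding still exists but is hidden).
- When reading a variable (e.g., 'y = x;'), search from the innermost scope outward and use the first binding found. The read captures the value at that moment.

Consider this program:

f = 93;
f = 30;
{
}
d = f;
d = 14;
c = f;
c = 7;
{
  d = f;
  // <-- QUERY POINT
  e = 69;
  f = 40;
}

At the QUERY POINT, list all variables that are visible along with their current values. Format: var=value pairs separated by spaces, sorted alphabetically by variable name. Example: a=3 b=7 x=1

Answer: c=7 d=30 f=30

Derivation:
Step 1: declare f=93 at depth 0
Step 2: declare f=30 at depth 0
Step 3: enter scope (depth=1)
Step 4: exit scope (depth=0)
Step 5: declare d=(read f)=30 at depth 0
Step 6: declare d=14 at depth 0
Step 7: declare c=(read f)=30 at depth 0
Step 8: declare c=7 at depth 0
Step 9: enter scope (depth=1)
Step 10: declare d=(read f)=30 at depth 1
Visible at query point: c=7 d=30 f=30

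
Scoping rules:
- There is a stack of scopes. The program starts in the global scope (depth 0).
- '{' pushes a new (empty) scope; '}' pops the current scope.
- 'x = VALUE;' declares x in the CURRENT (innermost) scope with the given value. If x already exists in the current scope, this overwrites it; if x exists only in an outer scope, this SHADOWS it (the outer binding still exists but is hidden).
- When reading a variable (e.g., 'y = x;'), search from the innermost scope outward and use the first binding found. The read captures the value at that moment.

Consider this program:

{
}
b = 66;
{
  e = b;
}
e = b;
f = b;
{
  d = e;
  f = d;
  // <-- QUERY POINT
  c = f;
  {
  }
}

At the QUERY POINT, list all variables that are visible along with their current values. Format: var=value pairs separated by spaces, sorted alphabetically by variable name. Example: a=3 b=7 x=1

Step 1: enter scope (depth=1)
Step 2: exit scope (depth=0)
Step 3: declare b=66 at depth 0
Step 4: enter scope (depth=1)
Step 5: declare e=(read b)=66 at depth 1
Step 6: exit scope (depth=0)
Step 7: declare e=(read b)=66 at depth 0
Step 8: declare f=(read b)=66 at depth 0
Step 9: enter scope (depth=1)
Step 10: declare d=(read e)=66 at depth 1
Step 11: declare f=(read d)=66 at depth 1
Visible at query point: b=66 d=66 e=66 f=66

Answer: b=66 d=66 e=66 f=66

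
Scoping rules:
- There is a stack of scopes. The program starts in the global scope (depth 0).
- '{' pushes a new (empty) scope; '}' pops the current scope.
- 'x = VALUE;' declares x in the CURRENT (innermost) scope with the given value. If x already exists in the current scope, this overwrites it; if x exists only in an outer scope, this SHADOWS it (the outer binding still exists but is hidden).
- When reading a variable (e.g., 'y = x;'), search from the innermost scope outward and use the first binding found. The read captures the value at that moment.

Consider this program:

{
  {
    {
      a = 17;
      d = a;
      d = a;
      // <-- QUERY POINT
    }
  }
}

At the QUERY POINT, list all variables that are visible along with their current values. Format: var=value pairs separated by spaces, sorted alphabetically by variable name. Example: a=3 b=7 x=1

Answer: a=17 d=17

Derivation:
Step 1: enter scope (depth=1)
Step 2: enter scope (depth=2)
Step 3: enter scope (depth=3)
Step 4: declare a=17 at depth 3
Step 5: declare d=(read a)=17 at depth 3
Step 6: declare d=(read a)=17 at depth 3
Visible at query point: a=17 d=17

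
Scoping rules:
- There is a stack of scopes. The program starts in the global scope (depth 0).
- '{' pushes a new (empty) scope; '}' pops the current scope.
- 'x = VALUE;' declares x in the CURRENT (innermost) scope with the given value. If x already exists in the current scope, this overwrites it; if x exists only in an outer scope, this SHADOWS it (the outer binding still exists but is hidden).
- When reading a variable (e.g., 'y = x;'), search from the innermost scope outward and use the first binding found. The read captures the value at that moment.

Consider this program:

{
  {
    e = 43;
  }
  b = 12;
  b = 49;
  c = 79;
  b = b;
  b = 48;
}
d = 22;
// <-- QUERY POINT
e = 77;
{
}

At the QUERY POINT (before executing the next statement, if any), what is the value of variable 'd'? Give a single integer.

Answer: 22

Derivation:
Step 1: enter scope (depth=1)
Step 2: enter scope (depth=2)
Step 3: declare e=43 at depth 2
Step 4: exit scope (depth=1)
Step 5: declare b=12 at depth 1
Step 6: declare b=49 at depth 1
Step 7: declare c=79 at depth 1
Step 8: declare b=(read b)=49 at depth 1
Step 9: declare b=48 at depth 1
Step 10: exit scope (depth=0)
Step 11: declare d=22 at depth 0
Visible at query point: d=22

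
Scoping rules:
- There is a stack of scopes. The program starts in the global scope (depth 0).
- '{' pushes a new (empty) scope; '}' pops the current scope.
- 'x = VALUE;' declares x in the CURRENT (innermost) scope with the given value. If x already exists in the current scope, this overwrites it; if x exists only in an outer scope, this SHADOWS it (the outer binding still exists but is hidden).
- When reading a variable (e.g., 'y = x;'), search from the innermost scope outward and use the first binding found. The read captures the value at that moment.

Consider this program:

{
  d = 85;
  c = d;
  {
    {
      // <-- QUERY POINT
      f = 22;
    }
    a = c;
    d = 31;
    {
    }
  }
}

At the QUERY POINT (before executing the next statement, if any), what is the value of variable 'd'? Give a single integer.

Step 1: enter scope (depth=1)
Step 2: declare d=85 at depth 1
Step 3: declare c=(read d)=85 at depth 1
Step 4: enter scope (depth=2)
Step 5: enter scope (depth=3)
Visible at query point: c=85 d=85

Answer: 85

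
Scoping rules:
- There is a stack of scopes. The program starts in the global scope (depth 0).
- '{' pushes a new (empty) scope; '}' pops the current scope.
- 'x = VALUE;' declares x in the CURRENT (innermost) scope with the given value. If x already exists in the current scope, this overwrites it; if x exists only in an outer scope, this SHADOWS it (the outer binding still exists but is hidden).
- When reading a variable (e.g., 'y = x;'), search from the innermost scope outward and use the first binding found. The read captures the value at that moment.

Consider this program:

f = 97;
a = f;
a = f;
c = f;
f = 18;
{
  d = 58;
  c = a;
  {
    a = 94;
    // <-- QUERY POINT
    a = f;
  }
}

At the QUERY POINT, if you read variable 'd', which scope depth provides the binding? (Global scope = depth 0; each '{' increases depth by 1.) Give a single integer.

Step 1: declare f=97 at depth 0
Step 2: declare a=(read f)=97 at depth 0
Step 3: declare a=(read f)=97 at depth 0
Step 4: declare c=(read f)=97 at depth 0
Step 5: declare f=18 at depth 0
Step 6: enter scope (depth=1)
Step 7: declare d=58 at depth 1
Step 8: declare c=(read a)=97 at depth 1
Step 9: enter scope (depth=2)
Step 10: declare a=94 at depth 2
Visible at query point: a=94 c=97 d=58 f=18

Answer: 1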